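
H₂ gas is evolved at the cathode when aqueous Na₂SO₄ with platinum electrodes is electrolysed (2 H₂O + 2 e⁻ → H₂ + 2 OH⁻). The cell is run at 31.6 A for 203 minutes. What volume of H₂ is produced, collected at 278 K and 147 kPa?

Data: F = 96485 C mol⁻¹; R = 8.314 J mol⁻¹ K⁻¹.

Q = I·t = 31.60 A × 12180 s = 384900 C.
n(e⁻) = Q/F = 384900 / 96485 = 3.989 mol.
2 electrons are transferred per H₂ molecule, so n(H₂) = 3.989 / 2 = 1.995 mol.
V = nRT/P = (1.995 × 8.314 × 278) / (147 × 10³ Pa) = 0.0314 m³ = 31.4 L.

31.4 L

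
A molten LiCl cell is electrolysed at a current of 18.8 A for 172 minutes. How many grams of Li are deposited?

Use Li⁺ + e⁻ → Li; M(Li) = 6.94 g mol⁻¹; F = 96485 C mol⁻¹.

14.0 g

Q = I·t = 18.80 A × 10320 s = 194000 C.
n(e⁻) = Q/F = 194000 / 96485 = 2.011 mol.
Li⁺ + e⁻ → Li, so n(Li) = n(e⁻)/1 = 2.011 mol.
m = n·M = 2.011 × 6.94 = 14.0 g.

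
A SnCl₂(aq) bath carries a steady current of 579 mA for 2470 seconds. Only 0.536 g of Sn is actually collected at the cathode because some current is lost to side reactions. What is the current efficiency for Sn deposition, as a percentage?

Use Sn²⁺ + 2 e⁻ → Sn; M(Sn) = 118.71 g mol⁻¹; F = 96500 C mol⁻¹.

Q = I·t = 0.5790 × 2470.0 = 1430 C; n(e⁻) = 1430/96500 = 0.01482 mol.
Theoretical n(Sn) = n(e⁻)/2 = 0.007410 mol, i.e. m_theo = 0.007410 × 118.71 = 0.8796 g.
Efficiency = m_actual / m_theo = 0.536 / 0.8796 = 60.9 %.

60.9 %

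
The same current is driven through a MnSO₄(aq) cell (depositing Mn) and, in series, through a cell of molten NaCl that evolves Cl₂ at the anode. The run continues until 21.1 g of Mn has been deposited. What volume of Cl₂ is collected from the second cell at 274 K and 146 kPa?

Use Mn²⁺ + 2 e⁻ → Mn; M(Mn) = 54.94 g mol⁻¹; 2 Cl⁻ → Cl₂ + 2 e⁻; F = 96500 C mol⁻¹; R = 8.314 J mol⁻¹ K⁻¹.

n(Mn) = 21.1 / 54.94 = 0.3841 mol, so n(e⁻) = 2 × 0.3841 = 0.7681 mol.
The cells are in series, so the same 0.7681 mol of electrons passes through the second cell.
2 Cl⁻ → Cl₂ + 2 e⁻ — 2 mol e⁻ per mol Cl₂, so n(Cl₂) = 0.7681/2 = 0.3841 mol.
V = nRT/P = (0.3841 × 8.314 × 274) / (146 × 10³) = 0.00599 m³ = 5.99 L.

5.99 L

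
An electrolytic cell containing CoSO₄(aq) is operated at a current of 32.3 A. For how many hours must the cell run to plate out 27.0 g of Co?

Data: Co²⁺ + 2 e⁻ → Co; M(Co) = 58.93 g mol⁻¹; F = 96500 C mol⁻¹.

0.760 h

n(Co) = m/M = 27.0 / 58.93 = 0.4582 mol.
Each Co atom requires 2 electrons, so n(e⁻) = 2 × 0.4582 = 0.9163 mol.
Q = n(e⁻)·F = 0.9163 × 96500 = 88430 C.
t = Q/I = 88430 / 32.30 A = 2738 s = 0.760 h.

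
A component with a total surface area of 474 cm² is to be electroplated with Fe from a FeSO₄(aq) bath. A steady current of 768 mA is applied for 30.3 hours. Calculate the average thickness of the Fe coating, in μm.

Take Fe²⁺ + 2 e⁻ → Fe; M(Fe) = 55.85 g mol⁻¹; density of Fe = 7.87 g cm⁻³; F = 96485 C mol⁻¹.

65.0 μm

Q = I·t = 0.7680 × 109080 = 83770 C; n(e⁻) = 0.8683 mol.
n(Fe) = n(e⁻)/2 = 0.4341 mol, so m = 0.4341 × 55.85 = 24.25 g.
Volume = m/ρ = 24.25 / 7.87 = 3.081 cm³.
Thickness = V/A = 3.081 / 474 = 0.00650 cm = 65.0 μm.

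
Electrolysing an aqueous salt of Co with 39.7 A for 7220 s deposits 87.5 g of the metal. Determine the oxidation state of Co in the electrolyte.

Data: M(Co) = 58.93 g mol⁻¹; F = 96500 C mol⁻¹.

Q = I·t = 39.70 A × 7220.0 s = 286600 C, so n(e⁻) = 286600/96500 = 2.970 mol.
n(Co) deposited = 87.5 / 58.93 = 1.485 mol.
Electrons per atom = n(e⁻)/n(Co) = 2.970 / 1.485 = 2.00 ≈ 2, so the ion is Co²⁺.

+2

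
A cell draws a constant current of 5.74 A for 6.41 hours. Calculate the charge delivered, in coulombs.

1.32 × 10⁵ C

Q = I·t = 5.740 A × 23076 s = 1.32 × 10⁵ C.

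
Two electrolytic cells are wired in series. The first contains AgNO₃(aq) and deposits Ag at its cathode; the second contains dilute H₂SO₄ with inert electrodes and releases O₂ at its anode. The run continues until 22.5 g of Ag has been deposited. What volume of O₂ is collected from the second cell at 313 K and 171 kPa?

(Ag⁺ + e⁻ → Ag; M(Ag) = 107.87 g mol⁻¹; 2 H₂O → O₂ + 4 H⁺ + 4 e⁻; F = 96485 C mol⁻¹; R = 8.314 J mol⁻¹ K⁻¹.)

0.794 L

n(Ag) = 22.5 / 107.87 = 0.2086 mol, so n(e⁻) = 1 × 0.2086 = 0.2086 mol.
The cells are in series, so the same 0.2086 mol of electrons passes through the second cell.
2 H₂O → O₂ + 4 H⁺ + 4 e⁻ — 4 mol e⁻ per mol O₂, so n(O₂) = 0.2086/4 = 0.05215 mol.
V = nRT/P = (0.05215 × 8.314 × 313) / (171 × 10³) = 7.94 × 10⁻⁴ m³ = 0.794 L.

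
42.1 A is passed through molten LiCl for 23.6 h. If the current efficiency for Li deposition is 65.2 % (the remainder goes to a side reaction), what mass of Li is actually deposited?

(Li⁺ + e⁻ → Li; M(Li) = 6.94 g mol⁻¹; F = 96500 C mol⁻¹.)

Q = I·t = 42.10 × 84960 = 3577000 C.
n(e⁻) = 3577000/96500 = 37.07 mol; theoretically n(Li) = 37.07/1 = 37.07 mol, m_theo = 257.2 g.
At 65.2 % efficiency, m_actual = 0.652 × 257.2 = 168 g.

168 g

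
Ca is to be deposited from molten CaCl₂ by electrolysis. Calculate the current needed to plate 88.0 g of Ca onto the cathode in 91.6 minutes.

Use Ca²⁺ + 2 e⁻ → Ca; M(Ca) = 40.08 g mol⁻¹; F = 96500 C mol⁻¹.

77.1 A

n(Ca) = 88.0 / 40.08 = 2.196 mol.
n(e⁻) = 2 × 2.196 = 4.391 mol.
Q = n(e⁻)·F = 4.391 × 96500 = 423800 C.
I = Q/t = 423800 / 5496.0 s = 77.1 A.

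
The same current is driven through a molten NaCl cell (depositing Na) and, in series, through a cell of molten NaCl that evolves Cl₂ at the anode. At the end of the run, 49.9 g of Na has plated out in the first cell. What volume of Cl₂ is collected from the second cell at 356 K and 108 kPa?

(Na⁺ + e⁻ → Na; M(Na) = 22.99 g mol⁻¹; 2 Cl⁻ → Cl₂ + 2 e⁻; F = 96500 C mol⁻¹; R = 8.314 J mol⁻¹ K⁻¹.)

n(Na) = 49.9 / 22.99 = 2.171 mol, so n(e⁻) = 1 × 2.171 = 2.171 mol.
The cells are in series, so the same 2.171 mol of electrons passes through the second cell.
2 Cl⁻ → Cl₂ + 2 e⁻ — 2 mol e⁻ per mol Cl₂, so n(Cl₂) = 2.171/2 = 1.085 mol.
V = nRT/P = (1.085 × 8.314 × 356) / (108 × 10³) = 0.0297 m³ = 29.7 L.

29.7 L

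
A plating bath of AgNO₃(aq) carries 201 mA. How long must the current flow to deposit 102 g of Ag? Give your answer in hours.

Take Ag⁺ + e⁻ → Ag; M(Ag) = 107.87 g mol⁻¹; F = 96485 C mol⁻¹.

126 h

n(Ag) = m/M = 102 / 107.87 = 0.9456 mol.
Each Ag atom requires 1 electron, so n(e⁻) = 1 × 0.9456 = 0.9456 mol.
Q = n(e⁻)·F = 0.9456 × 96485 = 91230 C.
t = Q/I = 91230 / 0.2010 A = 453900 s = 126 h.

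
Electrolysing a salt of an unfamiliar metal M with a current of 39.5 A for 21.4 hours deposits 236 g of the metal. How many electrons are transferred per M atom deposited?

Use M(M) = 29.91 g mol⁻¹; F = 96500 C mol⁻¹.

4

Q = I·t = 39.50 A × 77040 s = 3043000 C, so n(e⁻) = 3043000/96500 = 31.53 mol.
n(M) deposited = 236 / 29.91 = 7.890 mol.
Electrons per atom = n(e⁻)/n(M) = 31.53 / 7.890 = 4.00 ≈ 4, so the ion is M⁴⁺.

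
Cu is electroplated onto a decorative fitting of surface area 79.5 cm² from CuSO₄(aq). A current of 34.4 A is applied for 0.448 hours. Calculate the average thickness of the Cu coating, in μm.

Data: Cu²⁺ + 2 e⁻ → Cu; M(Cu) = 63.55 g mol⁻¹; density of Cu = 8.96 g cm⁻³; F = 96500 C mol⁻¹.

256 μm

Q = I·t = 34.40 × 1612.8 = 55480 C; n(e⁻) = 0.5749 mol.
n(Cu) = n(e⁻)/2 = 0.2875 mol, so m = 0.2875 × 63.55 = 18.27 g.
Volume = m/ρ = 18.27 / 8.96 = 2.039 cm³.
Thickness = V/A = 2.039 / 79.5 = 0.0256 cm = 256 μm.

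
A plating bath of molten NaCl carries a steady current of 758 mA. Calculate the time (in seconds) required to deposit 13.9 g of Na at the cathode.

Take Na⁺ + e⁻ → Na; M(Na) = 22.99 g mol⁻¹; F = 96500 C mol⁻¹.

77000 s

n(Na) = m/M = 13.9 / 22.99 = 0.6046 mol.
Each Na atom requires 1 electron, so n(e⁻) = 1 × 0.6046 = 0.6046 mol.
Q = n(e⁻)·F = 0.6046 × 96500 = 58340 C.
t = Q/I = 58340 / 0.7580 A = 76970 s.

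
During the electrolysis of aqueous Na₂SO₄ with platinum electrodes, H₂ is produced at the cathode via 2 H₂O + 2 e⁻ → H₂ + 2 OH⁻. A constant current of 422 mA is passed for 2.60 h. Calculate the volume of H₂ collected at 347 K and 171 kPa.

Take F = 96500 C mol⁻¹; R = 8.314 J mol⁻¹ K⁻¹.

Q = I·t = 0.4220 A × 9360.0 s = 3950 C.
n(e⁻) = Q/F = 3950 / 96500 = 0.04093 mol.
2 electrons are transferred per H₂ molecule, so n(H₂) = 0.04093 / 2 = 0.02047 mol.
V = nRT/P = (0.02047 × 8.314 × 347) / (171 × 10³ Pa) = 3.45 × 10⁻⁴ m³ = 0.345 L.

0.345 L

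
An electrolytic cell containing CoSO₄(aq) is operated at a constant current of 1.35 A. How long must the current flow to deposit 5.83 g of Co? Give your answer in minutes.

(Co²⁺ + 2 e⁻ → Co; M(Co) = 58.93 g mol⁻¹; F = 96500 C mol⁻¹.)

236 min

n(Co) = m/M = 5.83 / 58.93 = 0.09893 mol.
Each Co atom requires 2 electrons, so n(e⁻) = 2 × 0.09893 = 0.1979 mol.
Q = n(e⁻)·F = 0.1979 × 96500 = 19090 C.
t = Q/I = 19090 / 1.350 A = 14140 s = 236 min.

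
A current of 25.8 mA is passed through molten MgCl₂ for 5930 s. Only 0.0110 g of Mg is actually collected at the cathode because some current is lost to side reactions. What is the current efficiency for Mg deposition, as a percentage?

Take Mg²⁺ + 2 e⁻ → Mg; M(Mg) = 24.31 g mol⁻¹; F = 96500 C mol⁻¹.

57.1 %

Q = I·t = 0.02580 × 5930.0 = 153.0 C; n(e⁻) = 153.0/96500 = 0.001585 mol.
Theoretical n(Mg) = n(e⁻)/2 = 0.0007927 mol, i.e. m_theo = 0.0007927 × 24.31 = 0.01927 g.
Efficiency = m_actual / m_theo = 0.0110 / 0.01927 = 57.1 %.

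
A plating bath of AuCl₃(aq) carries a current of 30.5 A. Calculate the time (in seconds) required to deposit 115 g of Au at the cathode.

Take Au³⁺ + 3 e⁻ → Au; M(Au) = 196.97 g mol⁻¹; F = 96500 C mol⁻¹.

n(Au) = m/M = 115 / 196.97 = 0.5838 mol.
Each Au atom requires 3 electrons, so n(e⁻) = 3 × 0.5838 = 1.752 mol.
Q = n(e⁻)·F = 1.752 × 96500 = 169000 C.
t = Q/I = 169000 / 30.50 A = 5542 s.

5540 s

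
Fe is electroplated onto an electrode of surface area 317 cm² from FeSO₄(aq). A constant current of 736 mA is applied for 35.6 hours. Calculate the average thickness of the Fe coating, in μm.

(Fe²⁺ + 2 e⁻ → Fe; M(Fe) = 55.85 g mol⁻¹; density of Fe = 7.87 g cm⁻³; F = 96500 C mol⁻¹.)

109 μm

Q = I·t = 0.7360 × 128160 = 94330 C; n(e⁻) = 0.9775 mol.
n(Fe) = n(e⁻)/2 = 0.4887 mol, so m = 0.4887 × 55.85 = 27.30 g.
Volume = m/ρ = 27.30 / 7.87 = 3.468 cm³.
Thickness = V/A = 3.468 / 317 = 0.0109 cm = 109 μm.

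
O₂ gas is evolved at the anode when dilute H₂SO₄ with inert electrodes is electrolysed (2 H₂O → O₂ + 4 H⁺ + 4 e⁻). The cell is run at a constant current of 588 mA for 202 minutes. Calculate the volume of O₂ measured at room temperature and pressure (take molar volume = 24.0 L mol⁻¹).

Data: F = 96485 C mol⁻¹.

0.443 L

Q = I·t = 0.5880 A × 12120 s = 7127 C.
n(e⁻) = Q/F = 7127 / 96485 = 0.07386 mol.
4 electrons are transferred per O₂ molecule, so n(O₂) = 0.07386 / 4 = 0.01847 mol.
V = n × V_m = 0.01847 × 24.0 = 0.443 L.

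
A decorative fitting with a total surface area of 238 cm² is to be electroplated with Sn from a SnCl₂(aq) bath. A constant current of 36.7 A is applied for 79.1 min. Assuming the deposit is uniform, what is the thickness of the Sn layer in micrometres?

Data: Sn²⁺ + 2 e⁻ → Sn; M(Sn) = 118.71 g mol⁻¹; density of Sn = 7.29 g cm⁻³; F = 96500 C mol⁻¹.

Q = I·t = 36.70 × 4746.0 = 174200 C; n(e⁻) = 1.805 mol.
n(Sn) = n(e⁻)/2 = 0.9025 mol, so m = 0.9025 × 118.71 = 107.1 g.
Volume = m/ρ = 107.1 / 7.29 = 14.70 cm³.
Thickness = V/A = 14.70 / 238 = 0.0617 cm = 617 μm.

617 μm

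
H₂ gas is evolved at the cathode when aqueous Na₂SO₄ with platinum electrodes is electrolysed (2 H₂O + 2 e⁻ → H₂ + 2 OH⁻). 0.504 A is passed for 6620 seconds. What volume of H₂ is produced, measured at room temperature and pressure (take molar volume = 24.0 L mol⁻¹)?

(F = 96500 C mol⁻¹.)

Q = I·t = 0.5040 A × 6620.0 s = 3336 C.
n(e⁻) = Q/F = 3336 / 96500 = 0.03457 mol.
2 electrons are transferred per H₂ molecule, so n(H₂) = 0.03457 / 2 = 0.01729 mol.
V = n × V_m = 0.01729 × 24.0 = 0.415 L.

0.415 L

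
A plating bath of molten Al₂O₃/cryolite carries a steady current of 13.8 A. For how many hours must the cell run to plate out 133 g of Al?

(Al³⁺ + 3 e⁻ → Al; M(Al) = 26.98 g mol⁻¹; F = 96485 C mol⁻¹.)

n(Al) = m/M = 133 / 26.98 = 4.930 mol.
Each Al atom requires 3 electrons, so n(e⁻) = 3 × 4.930 = 14.79 mol.
Q = n(e⁻)·F = 14.79 × 96485 = 1427000 C.
t = Q/I = 1427000 / 13.80 A = 103400 s = 28.7 h.

28.7 h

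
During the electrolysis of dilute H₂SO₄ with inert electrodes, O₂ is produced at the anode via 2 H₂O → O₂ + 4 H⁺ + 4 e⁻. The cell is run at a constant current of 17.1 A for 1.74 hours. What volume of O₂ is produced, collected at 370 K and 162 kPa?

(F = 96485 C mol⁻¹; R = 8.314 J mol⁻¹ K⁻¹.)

Q = I·t = 17.10 A × 6264.0 s = 107100 C.
n(e⁻) = Q/F = 107100 / 96485 = 1.110 mol.
4 electrons are transferred per O₂ molecule, so n(O₂) = 1.110 / 4 = 0.2775 mol.
V = nRT/P = (0.2775 × 8.314 × 370) / (162 × 10³ Pa) = 0.00527 m³ = 5.27 L.

5.27 L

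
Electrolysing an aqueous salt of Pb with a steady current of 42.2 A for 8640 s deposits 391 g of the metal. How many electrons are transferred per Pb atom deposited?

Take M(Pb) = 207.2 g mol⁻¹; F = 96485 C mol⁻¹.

2

Q = I·t = 42.20 A × 8640.0 s = 364600 C, so n(e⁻) = 364600/96485 = 3.779 mol.
n(Pb) deposited = 391 / 207.2 = 1.887 mol.
Electrons per atom = n(e⁻)/n(Pb) = 3.779 / 1.887 = 2.00 ≈ 2, so the ion is Pb²⁺.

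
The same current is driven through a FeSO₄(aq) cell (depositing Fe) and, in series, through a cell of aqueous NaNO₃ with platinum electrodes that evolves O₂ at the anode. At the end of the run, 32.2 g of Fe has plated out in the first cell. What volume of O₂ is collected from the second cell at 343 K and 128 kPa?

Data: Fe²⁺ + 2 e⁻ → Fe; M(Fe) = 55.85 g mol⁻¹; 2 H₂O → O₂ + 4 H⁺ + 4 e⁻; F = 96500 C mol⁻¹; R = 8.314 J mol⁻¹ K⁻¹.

n(Fe) = 32.2 / 55.85 = 0.5765 mol, so n(e⁻) = 2 × 0.5765 = 1.153 mol.
The cells are in series, so the same 1.153 mol of electrons passes through the second cell.
2 H₂O → O₂ + 4 H⁺ + 4 e⁻ — 4 mol e⁻ per mol O₂, so n(O₂) = 1.153/4 = 0.2883 mol.
V = nRT/P = (0.2883 × 8.314 × 343) / (128 × 10³) = 0.00642 m³ = 6.42 L.

6.42 L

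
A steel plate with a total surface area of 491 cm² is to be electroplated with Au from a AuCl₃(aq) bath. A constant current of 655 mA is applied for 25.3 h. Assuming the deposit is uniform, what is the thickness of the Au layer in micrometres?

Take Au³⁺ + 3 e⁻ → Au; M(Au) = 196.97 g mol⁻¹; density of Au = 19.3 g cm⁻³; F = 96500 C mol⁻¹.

42.8 μm

Q = I·t = 0.6550 × 91080 = 59660 C; n(e⁻) = 0.6182 mol.
n(Au) = n(e⁻)/3 = 0.2061 mol, so m = 0.2061 × 196.97 = 40.59 g.
Volume = m/ρ = 40.59 / 19.3 = 2.103 cm³.
Thickness = V/A = 2.103 / 491 = 0.00428 cm = 42.8 μm.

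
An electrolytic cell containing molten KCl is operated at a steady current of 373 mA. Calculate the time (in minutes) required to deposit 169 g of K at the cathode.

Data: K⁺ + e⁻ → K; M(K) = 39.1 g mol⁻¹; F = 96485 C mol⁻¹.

n(K) = m/M = 169 / 39.1 = 4.322 mol.
Each K atom requires 1 electron, so n(e⁻) = 1 × 4.322 = 4.322 mol.
Q = n(e⁻)·F = 4.322 × 96485 = 417000 C.
t = Q/I = 417000 / 0.3730 A = 1118000 s = 18600 min.

18600 min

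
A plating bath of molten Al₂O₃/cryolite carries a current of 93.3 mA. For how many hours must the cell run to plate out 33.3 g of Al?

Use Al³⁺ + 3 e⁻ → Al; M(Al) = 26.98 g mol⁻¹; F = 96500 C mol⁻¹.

n(Al) = m/M = 33.3 / 26.98 = 1.234 mol.
Each Al atom requires 3 electrons, so n(e⁻) = 3 × 1.234 = 3.703 mol.
Q = n(e⁻)·F = 3.703 × 96500 = 357300 C.
t = Q/I = 357300 / 0.09330 A = 3830000 s = 1060 h.

1060 h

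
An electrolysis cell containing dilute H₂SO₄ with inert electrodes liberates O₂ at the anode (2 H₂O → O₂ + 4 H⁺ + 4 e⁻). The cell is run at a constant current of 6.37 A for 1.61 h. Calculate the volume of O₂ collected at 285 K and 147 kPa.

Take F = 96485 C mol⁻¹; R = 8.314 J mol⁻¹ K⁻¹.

Q = I·t = 6.370 A × 5796.0 s = 36920 C.
n(e⁻) = Q/F = 36920 / 96485 = 0.3827 mol.
4 electrons are transferred per O₂ molecule, so n(O₂) = 0.3827 / 4 = 0.09566 mol.
V = nRT/P = (0.09566 × 8.314 × 285) / (147 × 10³ Pa) = 0.00154 m³ = 1.54 L.

1.54 L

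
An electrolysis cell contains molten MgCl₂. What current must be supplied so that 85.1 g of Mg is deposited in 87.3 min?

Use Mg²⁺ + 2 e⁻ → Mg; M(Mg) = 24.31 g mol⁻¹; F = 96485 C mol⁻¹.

n(Mg) = 85.1 / 24.31 = 3.501 mol.
n(e⁻) = 2 × 3.501 = 7.001 mol.
Q = n(e⁻)·F = 7.001 × 96485 = 675500 C.
I = Q/t = 675500 / 5238.0 s = 129 A.

129 A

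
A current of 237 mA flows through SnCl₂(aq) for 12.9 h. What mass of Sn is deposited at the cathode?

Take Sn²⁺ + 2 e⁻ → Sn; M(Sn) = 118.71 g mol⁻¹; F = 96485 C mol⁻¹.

6.77 g

Q = I·t = 0.2370 A × 46440 s = 11010 C.
n(e⁻) = Q/F = 11010 / 96485 = 0.1141 mol.
Sn²⁺ + 2 e⁻ → Sn, so n(Sn) = n(e⁻)/2 = 0.05704 mol.
m = n·M = 0.05704 × 118.71 = 6.77 g.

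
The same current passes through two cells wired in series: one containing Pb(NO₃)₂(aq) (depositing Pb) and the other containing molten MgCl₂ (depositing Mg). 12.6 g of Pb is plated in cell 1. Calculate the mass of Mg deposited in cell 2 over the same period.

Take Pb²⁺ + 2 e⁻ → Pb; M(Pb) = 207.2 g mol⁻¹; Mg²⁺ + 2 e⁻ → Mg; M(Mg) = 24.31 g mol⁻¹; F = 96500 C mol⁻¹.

1.48 g

n(Pb) = 12.6 / 207.2 = 0.06081 mol.
Since Pb²⁺ + 2 e⁻ → Pb, n(e⁻) passed = 2 × 0.06081 = 0.1216 mol.
Cells in series carry the same charge, so the same 0.1216 mol of electrons passes through cell 2.
Mg²⁺ + 2 e⁻ → Mg, so n(Mg) = 0.1216 / 2 = 0.06081 mol.
m(Mg) = 0.06081 × 24.31 = 1.48 g.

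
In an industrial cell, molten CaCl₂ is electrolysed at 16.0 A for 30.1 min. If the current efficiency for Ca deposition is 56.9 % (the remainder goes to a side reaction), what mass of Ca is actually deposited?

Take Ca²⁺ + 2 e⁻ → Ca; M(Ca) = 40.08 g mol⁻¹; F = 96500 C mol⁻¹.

Q = I·t = 16.00 × 1806.0 = 28900 C.
n(e⁻) = 28900/96500 = 0.2994 mol; theoretically n(Ca) = 0.2994/2 = 0.1497 mol, m_theo = 6.001 g.
At 56.9 % efficiency, m_actual = 0.569 × 6.001 = 3.41 g.

3.41 g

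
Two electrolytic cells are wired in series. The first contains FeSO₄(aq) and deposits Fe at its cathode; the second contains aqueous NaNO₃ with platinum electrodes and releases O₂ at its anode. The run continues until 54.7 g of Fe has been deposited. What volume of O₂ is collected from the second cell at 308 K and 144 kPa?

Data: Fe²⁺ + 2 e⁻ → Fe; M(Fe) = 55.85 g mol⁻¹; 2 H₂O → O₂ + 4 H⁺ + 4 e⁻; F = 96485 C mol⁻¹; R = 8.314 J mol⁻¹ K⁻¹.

n(Fe) = 54.7 / 55.85 = 0.9794 mol, so n(e⁻) = 2 × 0.9794 = 1.959 mol.
The cells are in series, so the same 1.959 mol of electrons passes through the second cell.
2 H₂O → O₂ + 4 H⁺ + 4 e⁻ — 4 mol e⁻ per mol O₂, so n(O₂) = 1.959/4 = 0.4897 mol.
V = nRT/P = (0.4897 × 8.314 × 308) / (144 × 10³) = 0.00871 m³ = 8.71 L.

8.71 L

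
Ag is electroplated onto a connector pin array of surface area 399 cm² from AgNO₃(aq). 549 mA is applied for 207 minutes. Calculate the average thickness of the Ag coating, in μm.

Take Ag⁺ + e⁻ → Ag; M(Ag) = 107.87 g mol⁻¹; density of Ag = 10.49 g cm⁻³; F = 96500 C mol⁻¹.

Q = I·t = 0.5490 × 12420 = 6819 C; n(e⁻) = 0.07066 mol.
n(Ag) = n(e⁻)/1 = 0.07066 mol, so m = 0.07066 × 107.87 = 7.622 g.
Volume = m/ρ = 7.622 / 10.49 = 0.7266 cm³.
Thickness = V/A = 0.7266 / 399 = 0.00182 cm = 18.2 μm.

18.2 μm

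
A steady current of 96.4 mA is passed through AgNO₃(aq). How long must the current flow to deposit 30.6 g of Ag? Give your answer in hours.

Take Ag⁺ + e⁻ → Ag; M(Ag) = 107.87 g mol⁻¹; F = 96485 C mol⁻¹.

78.9 h

n(Ag) = m/M = 30.6 / 107.87 = 0.2837 mol.
Each Ag atom requires 1 electron, so n(e⁻) = 1 × 0.2837 = 0.2837 mol.
Q = n(e⁻)·F = 0.2837 × 96485 = 27370 C.
t = Q/I = 27370 / 0.09640 A = 283900 s = 78.9 h.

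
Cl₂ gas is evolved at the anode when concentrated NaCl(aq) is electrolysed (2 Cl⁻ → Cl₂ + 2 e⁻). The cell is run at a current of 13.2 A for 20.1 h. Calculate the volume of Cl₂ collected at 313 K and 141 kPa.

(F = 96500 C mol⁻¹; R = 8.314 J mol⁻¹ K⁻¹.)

Q = I·t = 13.20 A × 72360 s = 955200 C.
n(e⁻) = Q/F = 955200 / 96500 = 9.898 mol.
2 electrons are transferred per Cl₂ molecule, so n(Cl₂) = 9.898 / 2 = 4.949 mol.
V = nRT/P = (4.949 × 8.314 × 313) / (141 × 10³ Pa) = 0.0913 m³ = 91.3 L.

91.3 L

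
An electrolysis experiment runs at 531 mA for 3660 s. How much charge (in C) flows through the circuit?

1940 C

Q = I·t = 0.5310 A × 3660.0 s = 1940 C.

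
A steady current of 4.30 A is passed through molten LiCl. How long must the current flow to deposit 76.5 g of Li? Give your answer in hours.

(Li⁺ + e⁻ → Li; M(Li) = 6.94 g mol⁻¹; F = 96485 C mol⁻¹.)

68.7 h

n(Li) = m/M = 76.5 / 6.94 = 11.02 mol.
Each Li atom requires 1 electron, so n(e⁻) = 1 × 11.02 = 11.02 mol.
Q = n(e⁻)·F = 11.02 × 96485 = 1064000 C.
t = Q/I = 1064000 / 4.300 A = 247300 s = 68.7 h.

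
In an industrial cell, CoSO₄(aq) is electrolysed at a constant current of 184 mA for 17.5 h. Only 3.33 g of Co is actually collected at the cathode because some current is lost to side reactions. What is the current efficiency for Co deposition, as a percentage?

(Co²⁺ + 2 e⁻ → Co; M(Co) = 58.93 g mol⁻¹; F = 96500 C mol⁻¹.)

94.1 %

Q = I·t = 0.1840 × 63000 = 11590 C; n(e⁻) = 11590/96500 = 0.1201 mol.
Theoretical n(Co) = n(e⁻)/2 = 0.06006 mol, i.e. m_theo = 0.06006 × 58.93 = 3.539 g.
Efficiency = m_actual / m_theo = 3.33 / 3.539 = 94.1 %.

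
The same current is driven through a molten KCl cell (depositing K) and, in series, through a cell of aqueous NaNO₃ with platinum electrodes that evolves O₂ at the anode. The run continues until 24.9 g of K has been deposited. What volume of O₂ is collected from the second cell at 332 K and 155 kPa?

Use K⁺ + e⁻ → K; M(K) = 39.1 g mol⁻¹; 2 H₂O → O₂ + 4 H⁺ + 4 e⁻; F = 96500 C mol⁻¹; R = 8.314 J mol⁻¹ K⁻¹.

n(K) = 24.9 / 39.1 = 0.6368 mol, so n(e⁻) = 1 × 0.6368 = 0.6368 mol.
The cells are in series, so the same 0.6368 mol of electrons passes through the second cell.
2 H₂O → O₂ + 4 H⁺ + 4 e⁻ — 4 mol e⁻ per mol O₂, so n(O₂) = 0.6368/4 = 0.1592 mol.
V = nRT/P = (0.1592 × 8.314 × 332) / (155 × 10³) = 0.00284 m³ = 2.84 L.

2.84 L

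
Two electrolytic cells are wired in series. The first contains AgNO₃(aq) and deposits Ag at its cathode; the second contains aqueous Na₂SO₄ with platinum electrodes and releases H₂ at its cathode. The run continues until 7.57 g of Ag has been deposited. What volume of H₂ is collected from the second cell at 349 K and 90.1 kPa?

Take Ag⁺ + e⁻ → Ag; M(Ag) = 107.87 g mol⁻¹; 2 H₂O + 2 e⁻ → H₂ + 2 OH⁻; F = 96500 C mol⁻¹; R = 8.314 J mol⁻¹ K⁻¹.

n(Ag) = 7.57 / 107.87 = 0.07018 mol, so n(e⁻) = 1 × 0.07018 = 0.07018 mol.
The cells are in series, so the same 0.07018 mol of electrons passes through the second cell.
2 H₂O + 2 e⁻ → H₂ + 2 OH⁻ — 2 mol e⁻ per mol H₂, so n(H₂) = 0.07018/2 = 0.03509 mol.
V = nRT/P = (0.03509 × 8.314 × 349) / (90.1 × 10³) = 0.00113 m³ = 1.13 L.

1.13 L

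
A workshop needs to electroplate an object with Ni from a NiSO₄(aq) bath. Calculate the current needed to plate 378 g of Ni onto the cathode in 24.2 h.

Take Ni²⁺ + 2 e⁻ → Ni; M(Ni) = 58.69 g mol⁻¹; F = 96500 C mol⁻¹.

n(Ni) = 378 / 58.69 = 6.441 mol.
n(e⁻) = 2 × 6.441 = 12.88 mol.
Q = n(e⁻)·F = 12.88 × 96500 = 1243000 C.
I = Q/t = 1243000 / 87120 s = 14.3 A.

14.3 A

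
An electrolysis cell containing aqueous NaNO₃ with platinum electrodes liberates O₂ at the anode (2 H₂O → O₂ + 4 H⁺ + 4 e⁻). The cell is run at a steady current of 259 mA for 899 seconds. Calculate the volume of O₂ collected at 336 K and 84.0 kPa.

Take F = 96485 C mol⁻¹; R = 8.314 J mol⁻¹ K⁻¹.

0.0201 L

Q = I·t = 0.2590 A × 899.00 s = 232.8 C.
n(e⁻) = Q/F = 232.8 / 96485 = 0.002413 mol.
4 electrons are transferred per O₂ molecule, so n(O₂) = 0.002413 / 4 = 0.0006033 mol.
V = nRT/P = (0.0006033 × 8.314 × 336) / (84.0 × 10³ Pa) = 2.01 × 10⁻⁵ m³ = 0.0201 L.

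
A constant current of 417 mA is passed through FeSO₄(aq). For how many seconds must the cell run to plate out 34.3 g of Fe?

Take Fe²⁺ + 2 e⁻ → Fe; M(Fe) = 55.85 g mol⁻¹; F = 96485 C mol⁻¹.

n(Fe) = m/M = 34.3 / 55.85 = 0.6141 mol.
Each Fe atom requires 2 electrons, so n(e⁻) = 2 × 0.6141 = 1.228 mol.
Q = n(e⁻)·F = 1.228 × 96485 = 118500 C.
t = Q/I = 118500 / 0.4170 A = 284200 s.

2.84 × 10⁵ s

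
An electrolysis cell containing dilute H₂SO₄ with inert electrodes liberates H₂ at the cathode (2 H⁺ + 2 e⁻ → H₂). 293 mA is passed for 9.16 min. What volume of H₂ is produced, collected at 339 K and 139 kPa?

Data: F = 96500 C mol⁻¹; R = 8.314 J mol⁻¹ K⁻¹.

Q = I·t = 0.2930 A × 549.60 s = 161.0 C.
n(e⁻) = Q/F = 161.0 / 96500 = 0.001669 mol.
2 electrons are transferred per H₂ molecule, so n(H₂) = 0.001669 / 2 = 0.0008344 mol.
V = nRT/P = (0.0008344 × 8.314 × 339) / (139 × 10³ Pa) = 1.69 × 10⁻⁵ m³ = 0.0169 L.

0.0169 L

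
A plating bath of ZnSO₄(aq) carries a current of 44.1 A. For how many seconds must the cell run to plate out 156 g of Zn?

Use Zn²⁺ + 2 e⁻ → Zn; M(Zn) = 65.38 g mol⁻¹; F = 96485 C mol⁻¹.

10400 s

n(Zn) = m/M = 156 / 65.38 = 2.386 mol.
Each Zn atom requires 2 electrons, so n(e⁻) = 2 × 2.386 = 4.772 mol.
Q = n(e⁻)·F = 4.772 × 96485 = 460400 C.
t = Q/I = 460400 / 44.10 A = 10440 s.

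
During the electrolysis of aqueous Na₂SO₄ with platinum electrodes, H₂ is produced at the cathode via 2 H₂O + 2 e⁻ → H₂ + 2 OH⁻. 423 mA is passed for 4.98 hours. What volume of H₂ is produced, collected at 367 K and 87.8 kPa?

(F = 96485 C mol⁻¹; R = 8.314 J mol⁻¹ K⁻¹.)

Q = I·t = 0.4230 A × 17928 s = 7584 C.
n(e⁻) = Q/F = 7584 / 96485 = 0.07860 mol.
2 electrons are transferred per H₂ molecule, so n(H₂) = 0.07860 / 2 = 0.03930 mol.
V = nRT/P = (0.03930 × 8.314 × 367) / (87.8 × 10³ Pa) = 0.00137 m³ = 1.37 L.

1.37 L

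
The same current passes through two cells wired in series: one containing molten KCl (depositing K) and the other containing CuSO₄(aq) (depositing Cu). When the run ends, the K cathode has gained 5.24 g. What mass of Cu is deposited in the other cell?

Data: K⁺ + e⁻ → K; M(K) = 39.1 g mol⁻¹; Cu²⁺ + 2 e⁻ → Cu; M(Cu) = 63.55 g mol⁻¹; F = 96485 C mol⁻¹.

4.26 g

n(K) = 5.24 / 39.1 = 0.1340 mol.
Since K⁺ + e⁻ → K, n(e⁻) passed = 1 × 0.1340 = 0.1340 mol.
Cells in series carry the same charge, so the same 0.1340 mol of electrons passes through cell 2.
Cu²⁺ + 2 e⁻ → Cu, so n(Cu) = 0.1340 / 2 = 0.06701 mol.
m(Cu) = 0.06701 × 63.55 = 4.26 g.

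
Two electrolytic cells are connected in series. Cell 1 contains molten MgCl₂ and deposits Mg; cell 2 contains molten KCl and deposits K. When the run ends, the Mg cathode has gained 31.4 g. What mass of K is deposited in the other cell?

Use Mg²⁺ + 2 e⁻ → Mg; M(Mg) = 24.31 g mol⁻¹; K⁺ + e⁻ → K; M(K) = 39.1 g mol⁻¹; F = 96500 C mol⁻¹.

101 g

n(Mg) = 31.4 / 24.31 = 1.292 mol.
Since Mg²⁺ + 2 e⁻ → Mg, n(e⁻) passed = 2 × 1.292 = 2.583 mol.
Cells in series carry the same charge, so the same 2.583 mol of electrons passes through cell 2.
K⁺ + e⁻ → K, so n(K) = 2.583 / 1 = 2.583 mol.
m(K) = 2.583 × 39.1 = 101 g.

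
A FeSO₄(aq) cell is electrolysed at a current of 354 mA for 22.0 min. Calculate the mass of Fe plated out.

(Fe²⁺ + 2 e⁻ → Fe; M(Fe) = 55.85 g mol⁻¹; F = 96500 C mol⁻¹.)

Q = I·t = 0.3540 A × 1320.0 s = 467.3 C.
n(e⁻) = Q/F = 467.3 / 96500 = 0.004842 mol.
Fe²⁺ + 2 e⁻ → Fe, so n(Fe) = n(e⁻)/2 = 0.002421 mol.
m = n·M = 0.002421 × 55.85 = 0.135 g.

0.135 g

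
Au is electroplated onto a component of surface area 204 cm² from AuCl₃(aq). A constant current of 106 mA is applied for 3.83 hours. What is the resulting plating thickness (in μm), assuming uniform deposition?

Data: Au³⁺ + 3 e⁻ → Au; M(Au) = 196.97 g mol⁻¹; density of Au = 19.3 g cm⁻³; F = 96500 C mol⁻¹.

2.53 μm

Q = I·t = 0.1060 × 13788 = 1462 C; n(e⁻) = 0.01515 mol.
n(Au) = n(e⁻)/3 = 0.005048 mol, so m = 0.005048 × 196.97 = 0.9944 g.
Volume = m/ρ = 0.9944 / 19.3 = 0.05152 cm³.
Thickness = V/A = 0.05152 / 204 = 2.53 × 10⁻⁴ cm = 2.53 μm.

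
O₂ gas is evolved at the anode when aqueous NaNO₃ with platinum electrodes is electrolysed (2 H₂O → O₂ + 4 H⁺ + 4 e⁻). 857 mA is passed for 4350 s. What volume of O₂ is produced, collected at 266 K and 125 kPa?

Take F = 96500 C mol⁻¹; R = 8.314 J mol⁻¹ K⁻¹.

0.171 L

Q = I·t = 0.8570 A × 4350.0 s = 3728 C.
n(e⁻) = Q/F = 3728 / 96500 = 0.03863 mol.
4 electrons are transferred per O₂ molecule, so n(O₂) = 0.03863 / 4 = 0.009658 mol.
V = nRT/P = (0.009658 × 8.314 × 266) / (125 × 10³ Pa) = 1.71 × 10⁻⁴ m³ = 0.171 L.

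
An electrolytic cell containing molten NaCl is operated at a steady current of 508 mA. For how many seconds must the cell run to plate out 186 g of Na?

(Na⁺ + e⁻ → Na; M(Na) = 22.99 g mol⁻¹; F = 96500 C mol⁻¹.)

1.54 × 10⁶ s

n(Na) = m/M = 186 / 22.99 = 8.090 mol.
Each Na atom requires 1 electron, so n(e⁻) = 1 × 8.090 = 8.090 mol.
Q = n(e⁻)·F = 8.090 × 96500 = 780700 C.
t = Q/I = 780700 / 0.5080 A = 1537000 s.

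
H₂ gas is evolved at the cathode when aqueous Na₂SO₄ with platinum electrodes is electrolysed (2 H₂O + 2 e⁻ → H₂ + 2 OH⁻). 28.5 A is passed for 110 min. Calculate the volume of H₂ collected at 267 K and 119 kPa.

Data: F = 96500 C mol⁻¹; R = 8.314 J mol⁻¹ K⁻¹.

18.2 L

Q = I·t = 28.50 A × 6600.0 s = 188100 C.
n(e⁻) = Q/F = 188100 / 96500 = 1.949 mol.
2 electrons are transferred per H₂ molecule, so n(H₂) = 1.949 / 2 = 0.9746 mol.
V = nRT/P = (0.9746 × 8.314 × 267) / (119 × 10³ Pa) = 0.0182 m³ = 18.2 L.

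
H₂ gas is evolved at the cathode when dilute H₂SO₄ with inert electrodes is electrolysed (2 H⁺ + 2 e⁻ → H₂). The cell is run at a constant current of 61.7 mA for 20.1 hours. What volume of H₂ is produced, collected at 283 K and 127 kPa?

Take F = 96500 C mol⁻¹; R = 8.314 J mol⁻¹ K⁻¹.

Q = I·t = 0.06170 A × 72360 s = 4465 C.
n(e⁻) = Q/F = 4465 / 96500 = 0.04627 mol.
2 electrons are transferred per H₂ molecule, so n(H₂) = 0.04627 / 2 = 0.02313 mol.
V = nRT/P = (0.02313 × 8.314 × 283) / (127 × 10³ Pa) = 4.29 × 10⁻⁴ m³ = 0.429 L.

0.429 L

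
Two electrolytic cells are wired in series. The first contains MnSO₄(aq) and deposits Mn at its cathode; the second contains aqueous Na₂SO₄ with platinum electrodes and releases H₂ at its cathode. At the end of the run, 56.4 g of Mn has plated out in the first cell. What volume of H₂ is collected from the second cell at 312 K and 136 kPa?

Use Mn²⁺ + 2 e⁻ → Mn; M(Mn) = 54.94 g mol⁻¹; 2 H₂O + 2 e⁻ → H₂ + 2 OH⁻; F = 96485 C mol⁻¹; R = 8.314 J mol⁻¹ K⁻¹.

19.6 L

n(Mn) = 56.4 / 54.94 = 1.027 mol, so n(e⁻) = 2 × 1.027 = 2.053 mol.
The cells are in series, so the same 2.053 mol of electrons passes through the second cell.
2 H₂O + 2 e⁻ → H₂ + 2 OH⁻ — 2 mol e⁻ per mol H₂, so n(H₂) = 2.053/2 = 1.027 mol.
V = nRT/P = (1.027 × 8.314 × 312) / (136 × 10³) = 0.0196 m³ = 19.6 L.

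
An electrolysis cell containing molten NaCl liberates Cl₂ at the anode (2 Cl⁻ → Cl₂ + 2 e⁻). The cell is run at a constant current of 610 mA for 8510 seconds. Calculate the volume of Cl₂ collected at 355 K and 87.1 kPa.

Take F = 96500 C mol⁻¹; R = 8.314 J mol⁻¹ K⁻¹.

Q = I·t = 0.6100 A × 8510.0 s = 5191 C.
n(e⁻) = Q/F = 5191 / 96500 = 0.05379 mol.
2 electrons are transferred per Cl₂ molecule, so n(Cl₂) = 0.05379 / 2 = 0.02690 mol.
V = nRT/P = (0.02690 × 8.314 × 355) / (87.1 × 10³ Pa) = 9.11 × 10⁻⁴ m³ = 0.911 L.

0.911 L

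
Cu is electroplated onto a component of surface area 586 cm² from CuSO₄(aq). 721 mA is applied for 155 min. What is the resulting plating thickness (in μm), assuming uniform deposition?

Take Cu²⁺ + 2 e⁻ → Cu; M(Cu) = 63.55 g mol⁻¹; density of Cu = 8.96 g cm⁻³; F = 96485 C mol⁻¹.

Q = I·t = 0.7210 × 9300.0 = 6705 C; n(e⁻) = 0.06950 mol.
n(Cu) = n(e⁻)/2 = 0.03475 mol, so m = 0.03475 × 63.55 = 2.208 g.
Volume = m/ρ = 2.208 / 8.96 = 0.2465 cm³.
Thickness = V/A = 0.2465 / 586 = 4.21 × 10⁻⁴ cm = 4.21 μm.

4.21 μm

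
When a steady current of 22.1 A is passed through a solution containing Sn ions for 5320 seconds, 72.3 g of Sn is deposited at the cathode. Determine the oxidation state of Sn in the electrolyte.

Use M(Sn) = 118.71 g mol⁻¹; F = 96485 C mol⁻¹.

+2

Q = I·t = 22.10 A × 5320.0 s = 117600 C, so n(e⁻) = 117600/96485 = 1.219 mol.
n(Sn) deposited = 72.3 / 118.71 = 0.6090 mol.
Electrons per atom = n(e⁻)/n(Sn) = 1.219 / 0.6090 = 2.00 ≈ 2, so the ion is Sn²⁺.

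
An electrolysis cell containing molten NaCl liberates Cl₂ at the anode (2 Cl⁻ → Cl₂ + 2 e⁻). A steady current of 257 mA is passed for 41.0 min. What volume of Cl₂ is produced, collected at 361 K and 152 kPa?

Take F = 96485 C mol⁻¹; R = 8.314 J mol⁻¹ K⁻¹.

0.0647 L

Q = I·t = 0.2570 A × 2460.0 s = 632.2 C.
n(e⁻) = Q/F = 632.2 / 96485 = 0.006553 mol.
2 electrons are transferred per Cl₂ molecule, so n(Cl₂) = 0.006553 / 2 = 0.003276 mol.
V = nRT/P = (0.003276 × 8.314 × 361) / (152 × 10³ Pa) = 6.47 × 10⁻⁵ m³ = 0.0647 L.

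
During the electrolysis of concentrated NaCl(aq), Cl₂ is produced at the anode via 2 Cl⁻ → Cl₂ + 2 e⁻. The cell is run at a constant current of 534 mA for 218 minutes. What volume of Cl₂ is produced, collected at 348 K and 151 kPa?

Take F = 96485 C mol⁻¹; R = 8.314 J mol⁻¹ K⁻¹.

Q = I·t = 0.5340 A × 13080 s = 6985 C.
n(e⁻) = Q/F = 6985 / 96485 = 0.07239 mol.
2 electrons are transferred per Cl₂ molecule, so n(Cl₂) = 0.07239 / 2 = 0.03620 mol.
V = nRT/P = (0.03620 × 8.314 × 348) / (151 × 10³ Pa) = 6.94 × 10⁻⁴ m³ = 0.694 L.

0.694 L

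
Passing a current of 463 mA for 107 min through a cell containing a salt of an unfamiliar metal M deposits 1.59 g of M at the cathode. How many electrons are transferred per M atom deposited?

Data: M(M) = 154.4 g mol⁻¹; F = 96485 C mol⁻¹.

Q = I·t = 0.4630 A × 6420.0 s = 2972 C, so n(e⁻) = 2972/96485 = 0.03081 mol.
n(M) deposited = 1.59 / 154.4 = 0.01030 mol.
Electrons per atom = n(e⁻)/n(M) = 0.03081 / 0.01030 = 2.99 ≈ 3, so the ion is M³⁺.

3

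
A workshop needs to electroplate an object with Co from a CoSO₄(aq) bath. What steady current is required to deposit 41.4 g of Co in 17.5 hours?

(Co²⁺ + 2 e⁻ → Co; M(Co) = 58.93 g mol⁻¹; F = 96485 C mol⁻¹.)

n(Co) = 41.4 / 58.93 = 0.7025 mol.
n(e⁻) = 2 × 0.7025 = 1.405 mol.
Q = n(e⁻)·F = 1.405 × 96485 = 135600 C.
I = Q/t = 135600 / 63000 s = 2.15 A.

2.15 A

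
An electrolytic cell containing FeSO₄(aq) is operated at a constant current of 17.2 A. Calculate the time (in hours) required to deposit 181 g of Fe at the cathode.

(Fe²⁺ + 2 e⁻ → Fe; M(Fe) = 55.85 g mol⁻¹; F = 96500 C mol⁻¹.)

n(Fe) = m/M = 181 / 55.85 = 3.241 mol.
Each Fe atom requires 2 electrons, so n(e⁻) = 2 × 3.241 = 6.482 mol.
Q = n(e⁻)·F = 6.482 × 96500 = 625500 C.
t = Q/I = 625500 / 17.20 A = 36370 s = 10.1 h.

10.1 h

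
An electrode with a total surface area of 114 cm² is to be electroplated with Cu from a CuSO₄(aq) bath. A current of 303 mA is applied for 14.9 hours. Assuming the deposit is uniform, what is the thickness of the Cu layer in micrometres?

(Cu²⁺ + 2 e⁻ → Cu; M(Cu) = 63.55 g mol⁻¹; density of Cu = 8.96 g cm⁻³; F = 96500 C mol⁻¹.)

52.4 μm

Q = I·t = 0.3030 × 53640 = 16250 C; n(e⁻) = 0.1684 mol.
n(Cu) = n(e⁻)/2 = 0.08421 mol, so m = 0.08421 × 63.55 = 5.352 g.
Volume = m/ρ = 5.352 / 8.96 = 0.5973 cm³.
Thickness = V/A = 0.5973 / 114 = 0.00524 cm = 52.4 μm.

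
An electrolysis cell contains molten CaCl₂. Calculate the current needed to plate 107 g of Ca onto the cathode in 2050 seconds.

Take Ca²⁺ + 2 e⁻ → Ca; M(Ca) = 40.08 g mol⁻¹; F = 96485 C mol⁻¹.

251 A

n(Ca) = 107 / 40.08 = 2.670 mol.
n(e⁻) = 2 × 2.670 = 5.339 mol.
Q = n(e⁻)·F = 5.339 × 96485 = 515200 C.
I = Q/t = 515200 / 2050.0 s = 251 A.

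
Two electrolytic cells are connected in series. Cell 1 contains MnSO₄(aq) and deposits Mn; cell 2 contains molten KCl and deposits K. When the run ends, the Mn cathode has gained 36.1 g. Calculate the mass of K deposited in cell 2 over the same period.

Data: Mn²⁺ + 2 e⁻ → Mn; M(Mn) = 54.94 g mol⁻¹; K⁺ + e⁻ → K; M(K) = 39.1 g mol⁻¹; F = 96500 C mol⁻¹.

51.4 g

n(Mn) = 36.1 / 54.94 = 0.6571 mol.
Since Mn²⁺ + 2 e⁻ → Mn, n(e⁻) passed = 2 × 0.6571 = 1.314 mol.
Cells in series carry the same charge, so the same 1.314 mol of electrons passes through cell 2.
K⁺ + e⁻ → K, so n(K) = 1.314 / 1 = 1.314 mol.
m(K) = 1.314 × 39.1 = 51.4 g.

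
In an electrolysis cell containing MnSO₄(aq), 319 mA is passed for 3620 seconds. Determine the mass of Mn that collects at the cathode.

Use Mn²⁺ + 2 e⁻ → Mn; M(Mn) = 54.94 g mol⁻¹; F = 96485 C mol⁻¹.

0.329 g

Q = I·t = 0.3190 A × 3620.0 s = 1155 C.
n(e⁻) = Q/F = 1155 / 96485 = 0.01197 mol.
Mn²⁺ + 2 e⁻ → Mn, so n(Mn) = n(e⁻)/2 = 0.005984 mol.
m = n·M = 0.005984 × 54.94 = 0.329 g.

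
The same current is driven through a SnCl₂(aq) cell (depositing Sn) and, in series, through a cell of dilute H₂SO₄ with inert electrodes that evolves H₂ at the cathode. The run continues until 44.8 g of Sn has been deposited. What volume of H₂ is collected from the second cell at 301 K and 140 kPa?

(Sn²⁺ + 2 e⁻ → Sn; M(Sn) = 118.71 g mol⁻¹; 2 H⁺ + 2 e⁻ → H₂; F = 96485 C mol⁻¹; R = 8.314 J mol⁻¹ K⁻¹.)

n(Sn) = 44.8 / 118.71 = 0.3774 mol, so n(e⁻) = 2 × 0.3774 = 0.7548 mol.
The cells are in series, so the same 0.7548 mol of electrons passes through the second cell.
2 H⁺ + 2 e⁻ → H₂ — 2 mol e⁻ per mol H₂, so n(H₂) = 0.7548/2 = 0.3774 mol.
V = nRT/P = (0.3774 × 8.314 × 301) / (140 × 10³) = 0.00675 m³ = 6.75 L.

6.75 L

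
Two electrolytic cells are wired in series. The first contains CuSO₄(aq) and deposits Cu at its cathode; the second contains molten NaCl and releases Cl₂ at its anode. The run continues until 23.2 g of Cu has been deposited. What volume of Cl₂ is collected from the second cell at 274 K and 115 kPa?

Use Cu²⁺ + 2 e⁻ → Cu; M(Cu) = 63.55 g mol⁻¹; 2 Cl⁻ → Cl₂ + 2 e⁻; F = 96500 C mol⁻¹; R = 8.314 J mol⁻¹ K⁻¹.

n(Cu) = 23.2 / 63.55 = 0.3651 mol, so n(e⁻) = 2 × 0.3651 = 0.7301 mol.
The cells are in series, so the same 0.7301 mol of electrons passes through the second cell.
2 Cl⁻ → Cl₂ + 2 e⁻ — 2 mol e⁻ per mol Cl₂, so n(Cl₂) = 0.7301/2 = 0.3651 mol.
V = nRT/P = (0.3651 × 8.314 × 274) / (115 × 10³) = 0.00723 m³ = 7.23 L.

7.23 L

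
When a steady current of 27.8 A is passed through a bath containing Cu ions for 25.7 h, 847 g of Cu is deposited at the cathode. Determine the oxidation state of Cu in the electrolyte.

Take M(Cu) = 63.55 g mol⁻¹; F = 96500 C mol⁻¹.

+2

Q = I·t = 27.80 A × 92520 s = 2572000 C, so n(e⁻) = 2572000/96500 = 26.65 mol.
n(Cu) deposited = 847 / 63.55 = 13.33 mol.
Electrons per atom = n(e⁻)/n(Cu) = 26.65 / 13.33 = 2.00 ≈ 2, so the ion is Cu²⁺.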